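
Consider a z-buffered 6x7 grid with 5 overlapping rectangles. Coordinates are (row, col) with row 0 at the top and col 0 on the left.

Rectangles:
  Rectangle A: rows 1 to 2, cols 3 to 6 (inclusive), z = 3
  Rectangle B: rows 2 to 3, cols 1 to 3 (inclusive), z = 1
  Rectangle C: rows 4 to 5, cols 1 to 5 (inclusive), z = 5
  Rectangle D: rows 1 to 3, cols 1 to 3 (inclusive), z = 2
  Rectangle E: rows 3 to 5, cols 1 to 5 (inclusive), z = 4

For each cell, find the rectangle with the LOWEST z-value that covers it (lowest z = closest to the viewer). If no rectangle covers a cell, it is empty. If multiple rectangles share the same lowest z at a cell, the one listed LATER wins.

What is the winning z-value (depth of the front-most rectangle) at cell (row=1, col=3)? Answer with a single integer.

Answer: 2

Derivation:
Check cell (1,3):
  A: rows 1-2 cols 3-6 z=3 -> covers; best now A (z=3)
  B: rows 2-3 cols 1-3 -> outside (row miss)
  C: rows 4-5 cols 1-5 -> outside (row miss)
  D: rows 1-3 cols 1-3 z=2 -> covers; best now D (z=2)
  E: rows 3-5 cols 1-5 -> outside (row miss)
Winner: D at z=2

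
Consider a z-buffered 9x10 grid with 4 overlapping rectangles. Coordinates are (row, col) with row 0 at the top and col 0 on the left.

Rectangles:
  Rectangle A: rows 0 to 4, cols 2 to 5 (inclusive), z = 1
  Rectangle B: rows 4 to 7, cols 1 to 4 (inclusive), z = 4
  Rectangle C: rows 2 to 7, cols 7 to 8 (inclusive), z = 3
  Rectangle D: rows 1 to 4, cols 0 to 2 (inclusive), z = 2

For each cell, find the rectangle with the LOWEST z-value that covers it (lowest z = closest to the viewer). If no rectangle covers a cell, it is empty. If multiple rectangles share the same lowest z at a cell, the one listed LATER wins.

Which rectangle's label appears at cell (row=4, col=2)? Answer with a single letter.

Answer: A

Derivation:
Check cell (4,2):
  A: rows 0-4 cols 2-5 z=1 -> covers; best now A (z=1)
  B: rows 4-7 cols 1-4 z=4 -> covers; best now A (z=1)
  C: rows 2-7 cols 7-8 -> outside (col miss)
  D: rows 1-4 cols 0-2 z=2 -> covers; best now A (z=1)
Winner: A at z=1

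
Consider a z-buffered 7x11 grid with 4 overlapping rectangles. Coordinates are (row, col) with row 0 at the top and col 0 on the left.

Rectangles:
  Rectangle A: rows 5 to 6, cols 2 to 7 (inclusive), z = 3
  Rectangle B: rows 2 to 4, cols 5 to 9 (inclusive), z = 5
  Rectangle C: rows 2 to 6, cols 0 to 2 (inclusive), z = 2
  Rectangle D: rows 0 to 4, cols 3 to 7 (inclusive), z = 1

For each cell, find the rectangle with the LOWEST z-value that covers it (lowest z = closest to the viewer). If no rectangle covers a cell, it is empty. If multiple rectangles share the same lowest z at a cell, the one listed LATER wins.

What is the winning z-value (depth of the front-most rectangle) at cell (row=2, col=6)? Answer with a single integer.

Check cell (2,6):
  A: rows 5-6 cols 2-7 -> outside (row miss)
  B: rows 2-4 cols 5-9 z=5 -> covers; best now B (z=5)
  C: rows 2-6 cols 0-2 -> outside (col miss)
  D: rows 0-4 cols 3-7 z=1 -> covers; best now D (z=1)
Winner: D at z=1

Answer: 1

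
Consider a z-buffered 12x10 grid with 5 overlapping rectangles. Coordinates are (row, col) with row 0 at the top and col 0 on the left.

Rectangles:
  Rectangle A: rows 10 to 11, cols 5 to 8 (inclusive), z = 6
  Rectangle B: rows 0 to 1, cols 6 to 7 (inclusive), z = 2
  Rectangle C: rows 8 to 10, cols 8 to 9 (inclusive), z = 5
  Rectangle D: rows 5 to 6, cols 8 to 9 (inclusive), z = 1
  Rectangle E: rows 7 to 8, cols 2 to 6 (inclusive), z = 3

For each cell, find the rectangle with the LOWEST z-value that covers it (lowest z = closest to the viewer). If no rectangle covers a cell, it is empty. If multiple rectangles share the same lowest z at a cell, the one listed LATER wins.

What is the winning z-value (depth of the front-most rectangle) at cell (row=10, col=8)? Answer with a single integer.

Check cell (10,8):
  A: rows 10-11 cols 5-8 z=6 -> covers; best now A (z=6)
  B: rows 0-1 cols 6-7 -> outside (row miss)
  C: rows 8-10 cols 8-9 z=5 -> covers; best now C (z=5)
  D: rows 5-6 cols 8-9 -> outside (row miss)
  E: rows 7-8 cols 2-6 -> outside (row miss)
Winner: C at z=5

Answer: 5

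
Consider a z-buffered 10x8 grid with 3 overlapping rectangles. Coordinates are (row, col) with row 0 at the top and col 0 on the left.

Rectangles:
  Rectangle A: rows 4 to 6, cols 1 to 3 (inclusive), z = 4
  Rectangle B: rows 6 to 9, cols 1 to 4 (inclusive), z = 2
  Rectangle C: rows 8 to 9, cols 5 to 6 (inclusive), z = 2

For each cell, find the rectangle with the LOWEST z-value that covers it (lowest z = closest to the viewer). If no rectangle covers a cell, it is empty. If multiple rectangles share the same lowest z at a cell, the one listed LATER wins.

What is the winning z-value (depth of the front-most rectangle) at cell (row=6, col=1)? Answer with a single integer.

Check cell (6,1):
  A: rows 4-6 cols 1-3 z=4 -> covers; best now A (z=4)
  B: rows 6-9 cols 1-4 z=2 -> covers; best now B (z=2)
  C: rows 8-9 cols 5-6 -> outside (row miss)
Winner: B at z=2

Answer: 2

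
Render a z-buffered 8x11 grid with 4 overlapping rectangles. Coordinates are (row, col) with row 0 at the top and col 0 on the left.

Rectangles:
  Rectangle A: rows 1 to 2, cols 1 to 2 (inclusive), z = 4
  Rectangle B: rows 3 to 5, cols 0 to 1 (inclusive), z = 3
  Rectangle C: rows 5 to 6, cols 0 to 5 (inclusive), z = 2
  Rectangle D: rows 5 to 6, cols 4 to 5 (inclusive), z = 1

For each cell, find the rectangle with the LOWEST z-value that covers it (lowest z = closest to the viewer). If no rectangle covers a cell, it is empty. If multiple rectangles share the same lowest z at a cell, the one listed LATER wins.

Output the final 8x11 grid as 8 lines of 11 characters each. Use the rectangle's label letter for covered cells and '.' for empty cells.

...........
.AA........
.AA........
BB.........
BB.........
CCCCDD.....
CCCCDD.....
...........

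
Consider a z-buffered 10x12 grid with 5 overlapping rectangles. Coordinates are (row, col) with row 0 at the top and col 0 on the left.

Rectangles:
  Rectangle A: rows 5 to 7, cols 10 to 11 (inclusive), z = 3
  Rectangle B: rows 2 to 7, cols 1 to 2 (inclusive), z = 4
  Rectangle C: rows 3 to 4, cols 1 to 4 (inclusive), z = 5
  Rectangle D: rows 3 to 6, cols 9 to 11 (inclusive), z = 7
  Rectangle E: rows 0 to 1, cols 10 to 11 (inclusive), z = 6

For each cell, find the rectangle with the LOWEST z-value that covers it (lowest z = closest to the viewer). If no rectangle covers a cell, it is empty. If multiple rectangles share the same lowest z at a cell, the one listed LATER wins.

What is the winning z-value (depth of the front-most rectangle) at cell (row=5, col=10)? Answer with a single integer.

Check cell (5,10):
  A: rows 5-7 cols 10-11 z=3 -> covers; best now A (z=3)
  B: rows 2-7 cols 1-2 -> outside (col miss)
  C: rows 3-4 cols 1-4 -> outside (row miss)
  D: rows 3-6 cols 9-11 z=7 -> covers; best now A (z=3)
  E: rows 0-1 cols 10-11 -> outside (row miss)
Winner: A at z=3

Answer: 3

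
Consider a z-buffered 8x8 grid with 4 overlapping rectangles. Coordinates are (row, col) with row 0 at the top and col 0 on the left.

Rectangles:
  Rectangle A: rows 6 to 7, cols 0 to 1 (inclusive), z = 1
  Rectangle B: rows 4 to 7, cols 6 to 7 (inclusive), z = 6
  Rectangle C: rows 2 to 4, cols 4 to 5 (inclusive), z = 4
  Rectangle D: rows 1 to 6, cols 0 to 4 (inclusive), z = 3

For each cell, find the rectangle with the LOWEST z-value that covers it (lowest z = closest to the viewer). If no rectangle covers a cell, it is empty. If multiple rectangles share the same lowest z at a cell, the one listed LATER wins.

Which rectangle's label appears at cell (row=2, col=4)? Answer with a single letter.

Answer: D

Derivation:
Check cell (2,4):
  A: rows 6-7 cols 0-1 -> outside (row miss)
  B: rows 4-7 cols 6-7 -> outside (row miss)
  C: rows 2-4 cols 4-5 z=4 -> covers; best now C (z=4)
  D: rows 1-6 cols 0-4 z=3 -> covers; best now D (z=3)
Winner: D at z=3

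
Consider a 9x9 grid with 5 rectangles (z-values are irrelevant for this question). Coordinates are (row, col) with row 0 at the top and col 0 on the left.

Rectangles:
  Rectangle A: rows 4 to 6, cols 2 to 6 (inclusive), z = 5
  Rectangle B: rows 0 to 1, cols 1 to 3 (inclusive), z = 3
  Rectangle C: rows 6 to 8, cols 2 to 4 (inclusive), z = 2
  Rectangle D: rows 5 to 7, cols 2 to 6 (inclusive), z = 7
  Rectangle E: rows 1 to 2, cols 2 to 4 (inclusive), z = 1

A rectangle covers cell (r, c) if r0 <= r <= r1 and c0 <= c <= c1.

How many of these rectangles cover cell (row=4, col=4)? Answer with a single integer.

Check cell (4,4):
  A: rows 4-6 cols 2-6 -> covers
  B: rows 0-1 cols 1-3 -> outside (row miss)
  C: rows 6-8 cols 2-4 -> outside (row miss)
  D: rows 5-7 cols 2-6 -> outside (row miss)
  E: rows 1-2 cols 2-4 -> outside (row miss)
Count covering = 1

Answer: 1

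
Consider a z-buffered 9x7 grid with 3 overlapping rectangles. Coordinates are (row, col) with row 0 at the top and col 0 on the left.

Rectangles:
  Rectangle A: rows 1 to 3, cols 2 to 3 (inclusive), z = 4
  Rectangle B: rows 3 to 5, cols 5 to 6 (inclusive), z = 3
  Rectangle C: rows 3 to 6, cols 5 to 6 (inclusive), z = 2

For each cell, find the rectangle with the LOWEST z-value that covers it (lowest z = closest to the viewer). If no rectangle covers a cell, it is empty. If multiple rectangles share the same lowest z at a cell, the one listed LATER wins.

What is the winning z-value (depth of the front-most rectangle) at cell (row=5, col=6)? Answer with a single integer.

Answer: 2

Derivation:
Check cell (5,6):
  A: rows 1-3 cols 2-3 -> outside (row miss)
  B: rows 3-5 cols 5-6 z=3 -> covers; best now B (z=3)
  C: rows 3-6 cols 5-6 z=2 -> covers; best now C (z=2)
Winner: C at z=2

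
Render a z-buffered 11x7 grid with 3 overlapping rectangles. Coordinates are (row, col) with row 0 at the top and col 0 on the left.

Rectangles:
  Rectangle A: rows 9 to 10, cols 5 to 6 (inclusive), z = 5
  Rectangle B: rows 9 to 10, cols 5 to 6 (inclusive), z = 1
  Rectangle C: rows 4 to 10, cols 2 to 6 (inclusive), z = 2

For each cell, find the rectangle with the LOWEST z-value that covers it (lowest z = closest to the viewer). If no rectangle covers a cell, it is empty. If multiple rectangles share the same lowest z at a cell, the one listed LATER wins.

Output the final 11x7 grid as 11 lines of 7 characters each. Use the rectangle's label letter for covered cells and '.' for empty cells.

.......
.......
.......
.......
..CCCCC
..CCCCC
..CCCCC
..CCCCC
..CCCCC
..CCCBB
..CCCBB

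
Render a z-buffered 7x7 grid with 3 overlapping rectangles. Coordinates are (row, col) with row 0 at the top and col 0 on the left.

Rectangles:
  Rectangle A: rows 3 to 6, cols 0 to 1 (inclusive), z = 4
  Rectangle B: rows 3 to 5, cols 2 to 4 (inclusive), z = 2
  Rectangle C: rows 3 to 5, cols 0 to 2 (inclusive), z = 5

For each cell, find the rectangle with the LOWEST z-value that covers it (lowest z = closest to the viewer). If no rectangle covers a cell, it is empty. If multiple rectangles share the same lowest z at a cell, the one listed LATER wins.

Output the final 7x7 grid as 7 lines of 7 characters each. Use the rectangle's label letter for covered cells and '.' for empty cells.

.......
.......
.......
AABBB..
AABBB..
AABBB..
AA.....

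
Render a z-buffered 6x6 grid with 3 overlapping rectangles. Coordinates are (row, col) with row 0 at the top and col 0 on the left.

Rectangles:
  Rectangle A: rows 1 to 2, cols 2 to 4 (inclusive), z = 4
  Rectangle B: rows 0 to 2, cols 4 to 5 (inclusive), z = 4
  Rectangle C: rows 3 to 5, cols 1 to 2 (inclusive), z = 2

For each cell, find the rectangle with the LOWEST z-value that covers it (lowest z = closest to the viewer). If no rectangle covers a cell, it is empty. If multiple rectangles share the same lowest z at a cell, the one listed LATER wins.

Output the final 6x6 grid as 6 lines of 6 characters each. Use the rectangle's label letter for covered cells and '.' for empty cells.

....BB
..AABB
..AABB
.CC...
.CC...
.CC...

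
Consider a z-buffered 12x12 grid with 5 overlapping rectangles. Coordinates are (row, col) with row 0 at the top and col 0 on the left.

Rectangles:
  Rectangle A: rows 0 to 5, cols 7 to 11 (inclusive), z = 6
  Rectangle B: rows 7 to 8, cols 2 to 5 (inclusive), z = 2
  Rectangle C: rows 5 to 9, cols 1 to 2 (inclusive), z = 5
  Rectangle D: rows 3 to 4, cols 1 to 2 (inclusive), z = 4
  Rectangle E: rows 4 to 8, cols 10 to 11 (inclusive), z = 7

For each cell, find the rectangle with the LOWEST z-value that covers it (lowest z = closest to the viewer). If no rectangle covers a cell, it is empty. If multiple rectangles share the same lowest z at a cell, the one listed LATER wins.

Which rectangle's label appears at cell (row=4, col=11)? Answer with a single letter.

Answer: A

Derivation:
Check cell (4,11):
  A: rows 0-5 cols 7-11 z=6 -> covers; best now A (z=6)
  B: rows 7-8 cols 2-5 -> outside (row miss)
  C: rows 5-9 cols 1-2 -> outside (row miss)
  D: rows 3-4 cols 1-2 -> outside (col miss)
  E: rows 4-8 cols 10-11 z=7 -> covers; best now A (z=6)
Winner: A at z=6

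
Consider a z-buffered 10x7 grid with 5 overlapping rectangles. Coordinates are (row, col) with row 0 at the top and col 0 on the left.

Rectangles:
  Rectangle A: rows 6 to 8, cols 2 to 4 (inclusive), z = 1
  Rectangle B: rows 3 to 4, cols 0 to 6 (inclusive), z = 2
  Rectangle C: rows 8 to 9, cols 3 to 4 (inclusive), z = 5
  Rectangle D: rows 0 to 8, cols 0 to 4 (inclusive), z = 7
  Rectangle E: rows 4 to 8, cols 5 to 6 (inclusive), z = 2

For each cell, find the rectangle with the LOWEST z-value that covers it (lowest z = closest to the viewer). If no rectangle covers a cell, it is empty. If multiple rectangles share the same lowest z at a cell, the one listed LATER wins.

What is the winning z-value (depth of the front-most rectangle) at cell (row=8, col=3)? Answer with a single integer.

Answer: 1

Derivation:
Check cell (8,3):
  A: rows 6-8 cols 2-4 z=1 -> covers; best now A (z=1)
  B: rows 3-4 cols 0-6 -> outside (row miss)
  C: rows 8-9 cols 3-4 z=5 -> covers; best now A (z=1)
  D: rows 0-8 cols 0-4 z=7 -> covers; best now A (z=1)
  E: rows 4-8 cols 5-6 -> outside (col miss)
Winner: A at z=1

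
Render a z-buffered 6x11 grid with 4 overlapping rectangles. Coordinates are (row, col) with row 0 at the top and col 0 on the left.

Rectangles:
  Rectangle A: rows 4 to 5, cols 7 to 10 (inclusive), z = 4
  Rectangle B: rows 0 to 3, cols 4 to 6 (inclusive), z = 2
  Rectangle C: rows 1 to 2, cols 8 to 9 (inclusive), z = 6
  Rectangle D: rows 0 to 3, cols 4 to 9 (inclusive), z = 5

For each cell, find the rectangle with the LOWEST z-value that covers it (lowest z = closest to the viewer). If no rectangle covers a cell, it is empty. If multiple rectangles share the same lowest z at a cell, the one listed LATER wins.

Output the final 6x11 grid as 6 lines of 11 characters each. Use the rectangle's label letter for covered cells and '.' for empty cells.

....BBBDDD.
....BBBDDD.
....BBBDDD.
....BBBDDD.
.......AAAA
.......AAAA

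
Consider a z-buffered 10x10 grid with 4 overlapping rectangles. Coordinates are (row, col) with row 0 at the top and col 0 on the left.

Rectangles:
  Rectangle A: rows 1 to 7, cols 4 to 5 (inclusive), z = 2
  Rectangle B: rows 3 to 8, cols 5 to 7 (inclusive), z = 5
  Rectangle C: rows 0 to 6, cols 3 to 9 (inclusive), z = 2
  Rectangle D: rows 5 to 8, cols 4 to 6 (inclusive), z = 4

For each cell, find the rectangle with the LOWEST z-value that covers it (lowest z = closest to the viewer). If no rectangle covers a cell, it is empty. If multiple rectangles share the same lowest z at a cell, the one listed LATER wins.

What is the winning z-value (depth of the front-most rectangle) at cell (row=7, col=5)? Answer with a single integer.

Answer: 2

Derivation:
Check cell (7,5):
  A: rows 1-7 cols 4-5 z=2 -> covers; best now A (z=2)
  B: rows 3-8 cols 5-7 z=5 -> covers; best now A (z=2)
  C: rows 0-6 cols 3-9 -> outside (row miss)
  D: rows 5-8 cols 4-6 z=4 -> covers; best now A (z=2)
Winner: A at z=2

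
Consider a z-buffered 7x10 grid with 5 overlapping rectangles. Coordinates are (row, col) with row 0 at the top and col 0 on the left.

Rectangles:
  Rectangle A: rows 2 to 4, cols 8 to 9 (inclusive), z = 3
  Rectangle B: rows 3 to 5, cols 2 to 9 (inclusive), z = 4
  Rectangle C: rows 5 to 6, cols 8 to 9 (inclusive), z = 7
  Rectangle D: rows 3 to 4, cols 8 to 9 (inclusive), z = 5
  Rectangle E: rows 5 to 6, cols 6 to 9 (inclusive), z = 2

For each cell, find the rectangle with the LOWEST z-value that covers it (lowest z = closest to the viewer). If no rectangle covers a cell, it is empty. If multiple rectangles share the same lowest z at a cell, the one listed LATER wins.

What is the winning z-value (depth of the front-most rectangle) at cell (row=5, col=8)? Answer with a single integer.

Answer: 2

Derivation:
Check cell (5,8):
  A: rows 2-4 cols 8-9 -> outside (row miss)
  B: rows 3-5 cols 2-9 z=4 -> covers; best now B (z=4)
  C: rows 5-6 cols 8-9 z=7 -> covers; best now B (z=4)
  D: rows 3-4 cols 8-9 -> outside (row miss)
  E: rows 5-6 cols 6-9 z=2 -> covers; best now E (z=2)
Winner: E at z=2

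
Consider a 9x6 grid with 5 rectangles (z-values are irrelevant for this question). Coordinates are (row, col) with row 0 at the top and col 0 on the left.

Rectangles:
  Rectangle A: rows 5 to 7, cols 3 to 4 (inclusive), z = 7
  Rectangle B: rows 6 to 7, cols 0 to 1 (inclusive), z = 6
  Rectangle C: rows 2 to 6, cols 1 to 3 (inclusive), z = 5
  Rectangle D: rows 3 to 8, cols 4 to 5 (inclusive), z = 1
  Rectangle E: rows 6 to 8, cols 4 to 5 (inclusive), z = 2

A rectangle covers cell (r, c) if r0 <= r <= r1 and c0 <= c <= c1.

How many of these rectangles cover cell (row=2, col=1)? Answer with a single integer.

Check cell (2,1):
  A: rows 5-7 cols 3-4 -> outside (row miss)
  B: rows 6-7 cols 0-1 -> outside (row miss)
  C: rows 2-6 cols 1-3 -> covers
  D: rows 3-8 cols 4-5 -> outside (row miss)
  E: rows 6-8 cols 4-5 -> outside (row miss)
Count covering = 1

Answer: 1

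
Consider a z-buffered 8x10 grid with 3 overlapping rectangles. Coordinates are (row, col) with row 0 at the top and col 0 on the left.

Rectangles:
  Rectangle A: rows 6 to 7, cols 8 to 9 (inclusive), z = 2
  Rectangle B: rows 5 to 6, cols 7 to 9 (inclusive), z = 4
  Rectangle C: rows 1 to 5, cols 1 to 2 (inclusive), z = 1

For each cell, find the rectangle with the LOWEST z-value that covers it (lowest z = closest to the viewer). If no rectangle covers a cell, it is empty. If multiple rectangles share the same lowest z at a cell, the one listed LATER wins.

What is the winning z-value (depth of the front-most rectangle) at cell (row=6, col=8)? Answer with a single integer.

Check cell (6,8):
  A: rows 6-7 cols 8-9 z=2 -> covers; best now A (z=2)
  B: rows 5-6 cols 7-9 z=4 -> covers; best now A (z=2)
  C: rows 1-5 cols 1-2 -> outside (row miss)
Winner: A at z=2

Answer: 2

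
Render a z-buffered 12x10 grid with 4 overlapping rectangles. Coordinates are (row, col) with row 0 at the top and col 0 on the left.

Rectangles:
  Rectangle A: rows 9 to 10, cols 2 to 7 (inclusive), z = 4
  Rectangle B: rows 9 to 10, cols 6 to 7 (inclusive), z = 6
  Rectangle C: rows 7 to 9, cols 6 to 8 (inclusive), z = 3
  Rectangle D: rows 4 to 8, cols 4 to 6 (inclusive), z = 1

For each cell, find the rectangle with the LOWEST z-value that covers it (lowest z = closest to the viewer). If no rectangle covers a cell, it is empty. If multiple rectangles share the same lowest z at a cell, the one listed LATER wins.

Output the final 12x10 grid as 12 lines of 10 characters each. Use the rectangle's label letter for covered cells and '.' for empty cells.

..........
..........
..........
..........
....DDD...
....DDD...
....DDD...
....DDDCC.
....DDDCC.
..AAAACCC.
..AAAAAA..
..........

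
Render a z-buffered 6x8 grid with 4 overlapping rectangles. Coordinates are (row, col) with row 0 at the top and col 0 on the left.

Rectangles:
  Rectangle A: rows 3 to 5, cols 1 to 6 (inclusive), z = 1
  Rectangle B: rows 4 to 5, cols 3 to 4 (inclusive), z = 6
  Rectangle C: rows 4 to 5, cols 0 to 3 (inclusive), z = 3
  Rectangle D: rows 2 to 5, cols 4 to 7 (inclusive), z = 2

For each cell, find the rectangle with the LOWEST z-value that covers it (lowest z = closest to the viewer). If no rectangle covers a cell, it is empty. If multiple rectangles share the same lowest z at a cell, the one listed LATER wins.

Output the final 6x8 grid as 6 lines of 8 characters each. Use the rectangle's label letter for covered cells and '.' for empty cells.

........
........
....DDDD
.AAAAAAD
CAAAAAAD
CAAAAAAD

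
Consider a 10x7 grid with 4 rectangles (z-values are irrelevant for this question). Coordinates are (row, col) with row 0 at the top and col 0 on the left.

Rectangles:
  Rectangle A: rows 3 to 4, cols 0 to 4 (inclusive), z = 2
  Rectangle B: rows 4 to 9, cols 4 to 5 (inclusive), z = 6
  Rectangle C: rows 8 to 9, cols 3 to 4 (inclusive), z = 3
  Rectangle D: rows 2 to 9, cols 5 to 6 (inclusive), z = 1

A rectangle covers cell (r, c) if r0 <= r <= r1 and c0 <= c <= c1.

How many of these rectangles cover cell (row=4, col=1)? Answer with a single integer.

Answer: 1

Derivation:
Check cell (4,1):
  A: rows 3-4 cols 0-4 -> covers
  B: rows 4-9 cols 4-5 -> outside (col miss)
  C: rows 8-9 cols 3-4 -> outside (row miss)
  D: rows 2-9 cols 5-6 -> outside (col miss)
Count covering = 1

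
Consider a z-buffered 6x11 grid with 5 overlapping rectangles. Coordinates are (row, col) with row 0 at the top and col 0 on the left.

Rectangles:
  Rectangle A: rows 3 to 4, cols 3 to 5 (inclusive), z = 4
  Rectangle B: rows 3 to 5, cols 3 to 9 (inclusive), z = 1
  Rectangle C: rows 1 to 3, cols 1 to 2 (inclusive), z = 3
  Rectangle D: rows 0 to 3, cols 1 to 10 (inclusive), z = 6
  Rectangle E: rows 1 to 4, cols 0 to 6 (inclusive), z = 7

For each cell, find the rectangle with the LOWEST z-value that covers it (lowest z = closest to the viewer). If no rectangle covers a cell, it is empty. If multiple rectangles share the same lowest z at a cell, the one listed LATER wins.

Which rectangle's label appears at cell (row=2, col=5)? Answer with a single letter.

Answer: D

Derivation:
Check cell (2,5):
  A: rows 3-4 cols 3-5 -> outside (row miss)
  B: rows 3-5 cols 3-9 -> outside (row miss)
  C: rows 1-3 cols 1-2 -> outside (col miss)
  D: rows 0-3 cols 1-10 z=6 -> covers; best now D (z=6)
  E: rows 1-4 cols 0-6 z=7 -> covers; best now D (z=6)
Winner: D at z=6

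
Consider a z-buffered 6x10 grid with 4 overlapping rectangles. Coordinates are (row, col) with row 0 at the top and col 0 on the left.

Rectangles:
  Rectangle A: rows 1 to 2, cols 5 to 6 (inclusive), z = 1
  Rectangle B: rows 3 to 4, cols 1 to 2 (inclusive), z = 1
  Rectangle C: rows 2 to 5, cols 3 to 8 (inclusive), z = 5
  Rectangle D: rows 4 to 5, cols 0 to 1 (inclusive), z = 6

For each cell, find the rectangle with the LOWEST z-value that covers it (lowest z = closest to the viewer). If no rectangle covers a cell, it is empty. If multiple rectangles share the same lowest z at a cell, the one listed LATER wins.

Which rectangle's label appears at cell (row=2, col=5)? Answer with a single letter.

Check cell (2,5):
  A: rows 1-2 cols 5-6 z=1 -> covers; best now A (z=1)
  B: rows 3-4 cols 1-2 -> outside (row miss)
  C: rows 2-5 cols 3-8 z=5 -> covers; best now A (z=1)
  D: rows 4-5 cols 0-1 -> outside (row miss)
Winner: A at z=1

Answer: A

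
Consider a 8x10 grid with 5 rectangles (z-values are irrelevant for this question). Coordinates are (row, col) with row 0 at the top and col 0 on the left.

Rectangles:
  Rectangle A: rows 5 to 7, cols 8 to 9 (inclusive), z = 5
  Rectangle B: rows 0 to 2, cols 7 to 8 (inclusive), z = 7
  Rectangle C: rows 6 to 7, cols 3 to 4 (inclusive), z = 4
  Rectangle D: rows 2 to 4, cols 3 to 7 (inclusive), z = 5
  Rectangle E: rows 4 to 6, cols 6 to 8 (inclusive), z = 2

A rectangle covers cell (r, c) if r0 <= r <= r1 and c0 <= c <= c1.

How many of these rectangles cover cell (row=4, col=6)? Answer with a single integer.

Answer: 2

Derivation:
Check cell (4,6):
  A: rows 5-7 cols 8-9 -> outside (row miss)
  B: rows 0-2 cols 7-8 -> outside (row miss)
  C: rows 6-7 cols 3-4 -> outside (row miss)
  D: rows 2-4 cols 3-7 -> covers
  E: rows 4-6 cols 6-8 -> covers
Count covering = 2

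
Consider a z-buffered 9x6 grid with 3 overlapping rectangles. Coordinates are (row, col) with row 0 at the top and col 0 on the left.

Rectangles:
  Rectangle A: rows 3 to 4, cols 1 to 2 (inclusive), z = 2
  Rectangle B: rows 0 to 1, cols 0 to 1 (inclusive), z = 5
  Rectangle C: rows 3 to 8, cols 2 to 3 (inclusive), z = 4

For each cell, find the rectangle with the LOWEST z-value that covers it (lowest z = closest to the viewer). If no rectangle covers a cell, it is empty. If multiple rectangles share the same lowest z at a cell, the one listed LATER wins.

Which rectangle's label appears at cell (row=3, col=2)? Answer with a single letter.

Answer: A

Derivation:
Check cell (3,2):
  A: rows 3-4 cols 1-2 z=2 -> covers; best now A (z=2)
  B: rows 0-1 cols 0-1 -> outside (row miss)
  C: rows 3-8 cols 2-3 z=4 -> covers; best now A (z=2)
Winner: A at z=2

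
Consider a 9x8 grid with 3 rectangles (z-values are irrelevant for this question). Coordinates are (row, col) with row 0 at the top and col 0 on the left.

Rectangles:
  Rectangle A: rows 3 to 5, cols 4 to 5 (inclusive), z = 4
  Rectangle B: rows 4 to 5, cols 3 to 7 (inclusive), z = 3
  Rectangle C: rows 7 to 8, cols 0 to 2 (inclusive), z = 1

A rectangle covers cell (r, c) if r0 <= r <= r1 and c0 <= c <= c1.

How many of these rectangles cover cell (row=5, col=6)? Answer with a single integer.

Answer: 1

Derivation:
Check cell (5,6):
  A: rows 3-5 cols 4-5 -> outside (col miss)
  B: rows 4-5 cols 3-7 -> covers
  C: rows 7-8 cols 0-2 -> outside (row miss)
Count covering = 1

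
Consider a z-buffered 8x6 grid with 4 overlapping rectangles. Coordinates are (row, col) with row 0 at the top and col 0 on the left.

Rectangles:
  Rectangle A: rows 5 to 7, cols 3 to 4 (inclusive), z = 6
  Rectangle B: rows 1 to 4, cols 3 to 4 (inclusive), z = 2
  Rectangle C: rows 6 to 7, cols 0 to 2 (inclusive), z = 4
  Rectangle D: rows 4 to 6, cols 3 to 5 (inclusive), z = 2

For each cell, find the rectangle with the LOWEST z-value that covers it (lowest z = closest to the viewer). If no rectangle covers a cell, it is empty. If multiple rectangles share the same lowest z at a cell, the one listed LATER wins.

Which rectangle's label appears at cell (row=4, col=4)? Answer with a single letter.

Check cell (4,4):
  A: rows 5-7 cols 3-4 -> outside (row miss)
  B: rows 1-4 cols 3-4 z=2 -> covers; best now B (z=2)
  C: rows 6-7 cols 0-2 -> outside (row miss)
  D: rows 4-6 cols 3-5 z=2 -> covers; best now D (z=2)
Winner: D at z=2

Answer: D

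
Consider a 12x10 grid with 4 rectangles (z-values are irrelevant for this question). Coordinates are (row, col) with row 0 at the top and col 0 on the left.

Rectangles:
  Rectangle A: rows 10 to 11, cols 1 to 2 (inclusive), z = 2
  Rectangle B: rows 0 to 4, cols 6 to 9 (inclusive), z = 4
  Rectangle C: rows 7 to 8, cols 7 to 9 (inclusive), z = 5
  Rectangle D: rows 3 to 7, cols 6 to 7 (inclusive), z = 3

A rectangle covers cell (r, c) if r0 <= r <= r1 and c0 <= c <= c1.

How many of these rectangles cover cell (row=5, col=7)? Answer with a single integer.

Check cell (5,7):
  A: rows 10-11 cols 1-2 -> outside (row miss)
  B: rows 0-4 cols 6-9 -> outside (row miss)
  C: rows 7-8 cols 7-9 -> outside (row miss)
  D: rows 3-7 cols 6-7 -> covers
Count covering = 1

Answer: 1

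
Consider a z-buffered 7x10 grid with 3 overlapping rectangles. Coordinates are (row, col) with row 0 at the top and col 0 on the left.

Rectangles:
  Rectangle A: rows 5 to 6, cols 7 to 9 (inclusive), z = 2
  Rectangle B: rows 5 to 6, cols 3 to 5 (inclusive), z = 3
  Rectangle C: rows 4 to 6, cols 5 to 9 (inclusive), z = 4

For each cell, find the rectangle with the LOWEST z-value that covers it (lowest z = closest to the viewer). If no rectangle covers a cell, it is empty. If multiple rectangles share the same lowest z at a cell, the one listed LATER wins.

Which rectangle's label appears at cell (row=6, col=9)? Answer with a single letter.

Answer: A

Derivation:
Check cell (6,9):
  A: rows 5-6 cols 7-9 z=2 -> covers; best now A (z=2)
  B: rows 5-6 cols 3-5 -> outside (col miss)
  C: rows 4-6 cols 5-9 z=4 -> covers; best now A (z=2)
Winner: A at z=2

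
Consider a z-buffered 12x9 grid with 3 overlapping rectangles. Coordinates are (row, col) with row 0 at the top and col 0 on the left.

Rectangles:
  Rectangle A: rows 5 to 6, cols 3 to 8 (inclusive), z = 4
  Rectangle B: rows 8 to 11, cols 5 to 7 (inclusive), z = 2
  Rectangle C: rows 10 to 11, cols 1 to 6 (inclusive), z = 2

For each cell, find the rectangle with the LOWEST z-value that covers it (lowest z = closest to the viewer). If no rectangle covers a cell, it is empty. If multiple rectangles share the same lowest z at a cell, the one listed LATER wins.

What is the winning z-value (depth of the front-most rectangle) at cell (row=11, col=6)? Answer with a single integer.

Check cell (11,6):
  A: rows 5-6 cols 3-8 -> outside (row miss)
  B: rows 8-11 cols 5-7 z=2 -> covers; best now B (z=2)
  C: rows 10-11 cols 1-6 z=2 -> covers; best now C (z=2)
Winner: C at z=2

Answer: 2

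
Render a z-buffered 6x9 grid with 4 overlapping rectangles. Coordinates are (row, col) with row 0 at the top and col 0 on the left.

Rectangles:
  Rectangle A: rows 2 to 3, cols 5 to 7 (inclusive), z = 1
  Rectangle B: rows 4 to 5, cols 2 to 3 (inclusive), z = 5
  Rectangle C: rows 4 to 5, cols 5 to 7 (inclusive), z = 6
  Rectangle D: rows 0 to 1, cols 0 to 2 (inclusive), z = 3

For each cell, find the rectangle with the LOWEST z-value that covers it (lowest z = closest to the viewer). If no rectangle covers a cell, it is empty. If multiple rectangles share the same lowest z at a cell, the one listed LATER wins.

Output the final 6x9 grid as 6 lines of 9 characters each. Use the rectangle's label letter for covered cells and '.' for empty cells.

DDD......
DDD......
.....AAA.
.....AAA.
..BB.CCC.
..BB.CCC.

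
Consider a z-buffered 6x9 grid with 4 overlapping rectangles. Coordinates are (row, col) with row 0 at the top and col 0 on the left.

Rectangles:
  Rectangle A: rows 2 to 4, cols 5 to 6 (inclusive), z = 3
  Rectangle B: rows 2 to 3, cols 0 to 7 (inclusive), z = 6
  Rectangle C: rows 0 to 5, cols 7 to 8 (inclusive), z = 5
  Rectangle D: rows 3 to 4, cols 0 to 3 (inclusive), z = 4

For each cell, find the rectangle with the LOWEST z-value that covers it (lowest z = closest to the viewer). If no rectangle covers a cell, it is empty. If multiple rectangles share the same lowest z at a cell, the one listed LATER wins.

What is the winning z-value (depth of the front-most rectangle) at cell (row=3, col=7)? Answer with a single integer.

Answer: 5

Derivation:
Check cell (3,7):
  A: rows 2-4 cols 5-6 -> outside (col miss)
  B: rows 2-3 cols 0-7 z=6 -> covers; best now B (z=6)
  C: rows 0-5 cols 7-8 z=5 -> covers; best now C (z=5)
  D: rows 3-4 cols 0-3 -> outside (col miss)
Winner: C at z=5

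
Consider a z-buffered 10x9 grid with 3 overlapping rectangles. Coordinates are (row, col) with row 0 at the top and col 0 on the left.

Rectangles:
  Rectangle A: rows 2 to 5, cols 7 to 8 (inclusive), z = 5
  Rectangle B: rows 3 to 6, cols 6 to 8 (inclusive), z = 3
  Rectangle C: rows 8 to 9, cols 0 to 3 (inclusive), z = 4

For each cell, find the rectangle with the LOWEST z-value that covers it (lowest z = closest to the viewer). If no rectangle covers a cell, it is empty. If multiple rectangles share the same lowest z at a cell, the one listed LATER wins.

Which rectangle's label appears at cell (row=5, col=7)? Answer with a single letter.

Answer: B

Derivation:
Check cell (5,7):
  A: rows 2-5 cols 7-8 z=5 -> covers; best now A (z=5)
  B: rows 3-6 cols 6-8 z=3 -> covers; best now B (z=3)
  C: rows 8-9 cols 0-3 -> outside (row miss)
Winner: B at z=3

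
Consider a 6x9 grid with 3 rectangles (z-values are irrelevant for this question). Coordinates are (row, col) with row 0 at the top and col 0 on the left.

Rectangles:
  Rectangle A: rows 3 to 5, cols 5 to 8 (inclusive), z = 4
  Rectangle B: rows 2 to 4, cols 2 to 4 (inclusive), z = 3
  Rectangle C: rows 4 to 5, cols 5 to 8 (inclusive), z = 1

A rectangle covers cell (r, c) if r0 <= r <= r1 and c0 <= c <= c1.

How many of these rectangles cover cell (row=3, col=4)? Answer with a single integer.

Answer: 1

Derivation:
Check cell (3,4):
  A: rows 3-5 cols 5-8 -> outside (col miss)
  B: rows 2-4 cols 2-4 -> covers
  C: rows 4-5 cols 5-8 -> outside (row miss)
Count covering = 1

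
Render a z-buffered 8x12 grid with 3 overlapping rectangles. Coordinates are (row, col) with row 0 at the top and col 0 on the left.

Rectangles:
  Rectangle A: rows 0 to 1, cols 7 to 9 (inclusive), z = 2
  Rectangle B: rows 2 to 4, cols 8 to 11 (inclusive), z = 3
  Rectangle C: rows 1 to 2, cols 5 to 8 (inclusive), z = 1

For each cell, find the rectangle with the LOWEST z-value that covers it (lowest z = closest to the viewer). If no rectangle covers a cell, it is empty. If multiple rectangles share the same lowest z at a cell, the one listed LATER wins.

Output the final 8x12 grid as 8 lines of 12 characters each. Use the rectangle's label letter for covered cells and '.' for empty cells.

.......AAA..
.....CCCCA..
.....CCCCBBB
........BBBB
........BBBB
............
............
............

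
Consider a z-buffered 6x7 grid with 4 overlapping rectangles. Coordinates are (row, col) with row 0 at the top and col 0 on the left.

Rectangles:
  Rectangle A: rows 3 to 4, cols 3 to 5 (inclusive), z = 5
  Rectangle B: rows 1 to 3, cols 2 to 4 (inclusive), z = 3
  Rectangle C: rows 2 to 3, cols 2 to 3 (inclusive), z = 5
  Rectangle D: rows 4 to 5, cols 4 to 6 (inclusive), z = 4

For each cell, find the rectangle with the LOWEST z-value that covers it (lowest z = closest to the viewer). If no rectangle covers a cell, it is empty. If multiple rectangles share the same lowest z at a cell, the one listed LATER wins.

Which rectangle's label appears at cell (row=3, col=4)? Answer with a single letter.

Check cell (3,4):
  A: rows 3-4 cols 3-5 z=5 -> covers; best now A (z=5)
  B: rows 1-3 cols 2-4 z=3 -> covers; best now B (z=3)
  C: rows 2-3 cols 2-3 -> outside (col miss)
  D: rows 4-5 cols 4-6 -> outside (row miss)
Winner: B at z=3

Answer: B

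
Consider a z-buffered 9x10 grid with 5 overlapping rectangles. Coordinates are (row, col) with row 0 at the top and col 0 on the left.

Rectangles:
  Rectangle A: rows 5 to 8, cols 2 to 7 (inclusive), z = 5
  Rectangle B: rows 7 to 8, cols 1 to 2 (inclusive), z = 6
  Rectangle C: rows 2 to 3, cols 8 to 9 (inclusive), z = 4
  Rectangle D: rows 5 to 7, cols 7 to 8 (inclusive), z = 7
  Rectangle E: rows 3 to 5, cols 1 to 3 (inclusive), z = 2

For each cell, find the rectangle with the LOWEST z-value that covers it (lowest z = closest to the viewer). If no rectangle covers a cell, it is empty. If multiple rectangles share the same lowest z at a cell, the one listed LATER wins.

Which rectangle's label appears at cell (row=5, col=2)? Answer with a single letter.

Check cell (5,2):
  A: rows 5-8 cols 2-7 z=5 -> covers; best now A (z=5)
  B: rows 7-8 cols 1-2 -> outside (row miss)
  C: rows 2-3 cols 8-9 -> outside (row miss)
  D: rows 5-7 cols 7-8 -> outside (col miss)
  E: rows 3-5 cols 1-3 z=2 -> covers; best now E (z=2)
Winner: E at z=2

Answer: E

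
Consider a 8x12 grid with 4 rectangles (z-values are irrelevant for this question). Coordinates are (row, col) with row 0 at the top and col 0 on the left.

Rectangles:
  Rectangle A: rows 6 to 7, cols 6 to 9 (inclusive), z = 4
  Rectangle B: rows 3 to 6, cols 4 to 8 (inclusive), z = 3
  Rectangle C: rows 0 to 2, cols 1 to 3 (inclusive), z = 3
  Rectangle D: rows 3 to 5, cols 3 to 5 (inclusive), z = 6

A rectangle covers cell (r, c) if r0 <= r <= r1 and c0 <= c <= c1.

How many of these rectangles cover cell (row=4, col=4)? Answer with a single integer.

Answer: 2

Derivation:
Check cell (4,4):
  A: rows 6-7 cols 6-9 -> outside (row miss)
  B: rows 3-6 cols 4-8 -> covers
  C: rows 0-2 cols 1-3 -> outside (row miss)
  D: rows 3-5 cols 3-5 -> covers
Count covering = 2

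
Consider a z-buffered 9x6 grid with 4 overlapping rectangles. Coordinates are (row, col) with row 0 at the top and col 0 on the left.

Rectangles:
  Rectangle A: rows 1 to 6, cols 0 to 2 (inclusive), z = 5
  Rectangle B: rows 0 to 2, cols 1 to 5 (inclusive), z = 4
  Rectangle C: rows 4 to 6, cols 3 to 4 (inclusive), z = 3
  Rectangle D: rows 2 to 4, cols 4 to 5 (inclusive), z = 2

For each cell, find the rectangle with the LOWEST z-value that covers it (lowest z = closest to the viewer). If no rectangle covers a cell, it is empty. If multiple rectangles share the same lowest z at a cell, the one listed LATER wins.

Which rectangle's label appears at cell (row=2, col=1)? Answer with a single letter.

Answer: B

Derivation:
Check cell (2,1):
  A: rows 1-6 cols 0-2 z=5 -> covers; best now A (z=5)
  B: rows 0-2 cols 1-5 z=4 -> covers; best now B (z=4)
  C: rows 4-6 cols 3-4 -> outside (row miss)
  D: rows 2-4 cols 4-5 -> outside (col miss)
Winner: B at z=4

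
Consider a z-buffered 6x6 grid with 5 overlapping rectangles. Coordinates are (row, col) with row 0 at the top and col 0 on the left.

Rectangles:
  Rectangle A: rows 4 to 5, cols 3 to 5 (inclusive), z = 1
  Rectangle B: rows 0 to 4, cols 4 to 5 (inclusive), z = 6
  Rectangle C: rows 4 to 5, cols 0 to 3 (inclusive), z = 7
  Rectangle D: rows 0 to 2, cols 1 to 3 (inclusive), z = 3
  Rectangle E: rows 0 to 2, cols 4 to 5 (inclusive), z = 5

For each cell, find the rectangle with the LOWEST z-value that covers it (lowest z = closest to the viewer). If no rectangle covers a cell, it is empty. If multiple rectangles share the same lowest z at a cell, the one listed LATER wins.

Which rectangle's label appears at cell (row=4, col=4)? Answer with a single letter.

Check cell (4,4):
  A: rows 4-5 cols 3-5 z=1 -> covers; best now A (z=1)
  B: rows 0-4 cols 4-5 z=6 -> covers; best now A (z=1)
  C: rows 4-5 cols 0-3 -> outside (col miss)
  D: rows 0-2 cols 1-3 -> outside (row miss)
  E: rows 0-2 cols 4-5 -> outside (row miss)
Winner: A at z=1

Answer: A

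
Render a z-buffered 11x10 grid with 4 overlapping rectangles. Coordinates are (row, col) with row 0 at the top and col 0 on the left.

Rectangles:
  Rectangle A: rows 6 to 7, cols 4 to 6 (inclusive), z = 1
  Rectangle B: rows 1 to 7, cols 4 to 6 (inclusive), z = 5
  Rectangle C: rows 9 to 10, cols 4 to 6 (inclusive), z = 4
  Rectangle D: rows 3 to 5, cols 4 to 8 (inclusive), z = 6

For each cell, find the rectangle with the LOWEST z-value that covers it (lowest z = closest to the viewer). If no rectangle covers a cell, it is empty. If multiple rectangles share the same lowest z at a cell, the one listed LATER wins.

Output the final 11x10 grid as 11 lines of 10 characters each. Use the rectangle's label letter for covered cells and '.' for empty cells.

..........
....BBB...
....BBB...
....BBBDD.
....BBBDD.
....BBBDD.
....AAA...
....AAA...
..........
....CCC...
....CCC...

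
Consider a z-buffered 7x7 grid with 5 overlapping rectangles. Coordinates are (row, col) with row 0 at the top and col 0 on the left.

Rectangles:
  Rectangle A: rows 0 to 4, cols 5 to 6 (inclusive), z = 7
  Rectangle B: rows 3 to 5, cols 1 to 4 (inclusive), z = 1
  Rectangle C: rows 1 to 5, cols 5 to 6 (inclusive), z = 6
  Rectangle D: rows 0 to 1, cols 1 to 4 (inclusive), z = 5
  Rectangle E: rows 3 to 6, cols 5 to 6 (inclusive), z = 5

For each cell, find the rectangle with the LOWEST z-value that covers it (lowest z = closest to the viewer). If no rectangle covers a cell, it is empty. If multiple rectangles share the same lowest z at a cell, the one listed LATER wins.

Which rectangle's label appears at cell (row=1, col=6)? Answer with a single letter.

Check cell (1,6):
  A: rows 0-4 cols 5-6 z=7 -> covers; best now A (z=7)
  B: rows 3-5 cols 1-4 -> outside (row miss)
  C: rows 1-5 cols 5-6 z=6 -> covers; best now C (z=6)
  D: rows 0-1 cols 1-4 -> outside (col miss)
  E: rows 3-6 cols 5-6 -> outside (row miss)
Winner: C at z=6

Answer: C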